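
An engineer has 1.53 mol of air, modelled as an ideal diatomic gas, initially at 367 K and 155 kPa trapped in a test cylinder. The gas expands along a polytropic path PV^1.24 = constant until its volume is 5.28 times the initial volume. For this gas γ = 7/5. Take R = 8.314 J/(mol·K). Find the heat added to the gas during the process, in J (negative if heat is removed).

2560 J

V₁ = nRT₁/P₁ = 1.53×8.314×367/155 = 30.1 L.
Polytropic n=1.24: T₂ = T₁(V₁/V₂)^(n−1) = 367×(0.189)^0.24 = 246 K; P₂ = P₁(V₁/V₂)^n = 19.7 kPa.
W = (P₁V₁−P₂V₂)/(n−1) = (155×30.1−19.7×159)/0.24 = 6400 J.
ΔU = nCvΔT = 1.53×20.8×(246−367) = -3840 J.
Q = ΔU + W = 2560 J.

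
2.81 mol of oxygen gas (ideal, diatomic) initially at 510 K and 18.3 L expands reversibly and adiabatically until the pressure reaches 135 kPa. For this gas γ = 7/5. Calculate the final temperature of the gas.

325 K

P₁ = nRT₁/V₁ = 2.81×8.314×510/18.3 = 651 kPa.
Adiabatic: T₂/T₁ = (P₂/P₁)^((γ−1)/γ) ⇒ T₂ = 510×(0.207)^0.286 = 325 K; V₂ = 56.3 L.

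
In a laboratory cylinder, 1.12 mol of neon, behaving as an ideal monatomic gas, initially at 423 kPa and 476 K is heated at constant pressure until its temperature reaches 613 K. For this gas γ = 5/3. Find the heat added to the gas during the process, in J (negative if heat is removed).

3190 J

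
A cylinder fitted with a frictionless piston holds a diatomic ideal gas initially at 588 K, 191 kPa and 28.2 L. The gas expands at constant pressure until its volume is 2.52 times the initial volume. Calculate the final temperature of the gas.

Isobaric: P stays 191 kPa; V/T = const ⇒ T₂ = 1480 K, V₂ = 71.1 L.

1480 K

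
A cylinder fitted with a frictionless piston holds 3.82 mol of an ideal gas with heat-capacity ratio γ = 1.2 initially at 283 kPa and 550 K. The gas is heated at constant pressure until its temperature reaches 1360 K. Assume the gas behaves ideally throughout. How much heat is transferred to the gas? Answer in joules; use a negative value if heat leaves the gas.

154000 J

V₁ = nRT₁/P₁ = 3.82×8.314×550/283 = 61.7 L.
Isobaric: P stays 283 kPa; V/T = const ⇒ T₂ = 1360 K, V₂ = 153 L.
W = PΔV = 283×(153−61.7) kPa·L = 25700 J.
ΔU = nCvΔT = 3.82×41.6×(1360−550) = 129000 J.
Q = ΔU + W = nCpΔT = 154000 J.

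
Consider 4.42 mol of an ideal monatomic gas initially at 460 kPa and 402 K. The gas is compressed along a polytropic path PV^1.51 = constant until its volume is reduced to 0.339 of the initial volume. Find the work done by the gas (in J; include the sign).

-21300 J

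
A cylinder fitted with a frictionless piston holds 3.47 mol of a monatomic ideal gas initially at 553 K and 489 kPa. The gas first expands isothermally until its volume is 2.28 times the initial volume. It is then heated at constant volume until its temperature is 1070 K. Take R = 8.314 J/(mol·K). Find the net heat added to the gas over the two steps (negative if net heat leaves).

V₁ = nRT₁/P₁ = 3.47×8.314×553/489 = 32.6 L.
Step 1 — Isothermal: T stays 553 K; PV = const ⇒ V₂ = 74.4 L, P₂ = 214 kPa.
ΔU = 0 (ideal gas, T constant).
W = nRT ln(V₂/V₁) = 3.47×8.314×553×ln(2.28) = 13100 J.
Q = ΔU + W = 13100 J.
State after step 1: P = 214 kPa, V = 74.4 L, T = 553 K.
Step 2 — Isochoric: V stays 74.4 L; P/T = const ⇒ T₂ = 1070 K, P₂ = 415 kPa.
W = 0 (no volume change).
ΔU = nCvΔT = 3.47×12.5×(1070−553) = 22400 J.
Q = ΔU = 22400 J.
Net over both steps: W = 13100 J, Q = 35500 J, ΔU = 22400 J.

35500 J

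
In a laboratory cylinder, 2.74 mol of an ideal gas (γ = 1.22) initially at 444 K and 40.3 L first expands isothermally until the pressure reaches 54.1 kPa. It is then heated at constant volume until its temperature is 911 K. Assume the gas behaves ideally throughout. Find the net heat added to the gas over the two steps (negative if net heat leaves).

P₁ = nRT₁/V₁ = 2.74×8.314×444/40.3 = 251 kPa.
Step 1 — Isothermal: T stays 444 K; PV = const ⇒ V₂ = 187 L, P₂ = 54.1 kPa.
ΔU = 0 (ideal gas, T constant).
W = nRT ln(V₂/V₁) = 2.74×8.314×444×ln(4.64) = 15500 J.
Q = ΔU + W = 15500 J.
State after step 1: P = 54.1 kPa, V = 187 L, T = 444 K.
Step 2 — Isochoric: V stays 187 L; P/T = const ⇒ T₂ = 911 K, P₂ = 111 kPa.
W = 0 (no volume change).
ΔU = nCvΔT = 2.74×37.8×(911−444) = 48400 J.
Q = ΔU = 48400 J.
Net over both steps: W = 15500 J, Q = 63900 J, ΔU = 48400 J.

63900 J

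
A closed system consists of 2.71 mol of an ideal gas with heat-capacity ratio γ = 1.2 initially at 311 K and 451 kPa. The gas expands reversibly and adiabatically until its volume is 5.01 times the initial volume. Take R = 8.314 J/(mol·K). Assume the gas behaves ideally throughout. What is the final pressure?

V₁ = nRT₁/P₁ = 2.71×8.314×311/451 = 15.5 L.
Adiabatic: TV^(γ−1) = const ⇒ T₂ = 311×(0.200)^0.200 = 225 K; PV^γ = const ⇒ P₂ = 65.2 kPa.

65.2 kPa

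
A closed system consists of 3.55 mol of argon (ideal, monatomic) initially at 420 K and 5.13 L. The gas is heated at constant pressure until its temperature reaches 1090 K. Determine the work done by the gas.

P₁ = nRT₁/V₁ = 3.55×8.314×420/5.13 = 2420 kPa.
Isobaric: P stays 2420 kPa; V/T = const ⇒ T₂ = 1090 K, V₂ = 13.3 L.
W = PΔV = 2420×(13.3−5.13) kPa·L = 19800 J.

19800 J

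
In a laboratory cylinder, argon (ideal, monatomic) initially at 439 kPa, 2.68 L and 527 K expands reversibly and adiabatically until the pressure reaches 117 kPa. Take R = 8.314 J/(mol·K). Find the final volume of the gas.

5.93 L

Adiabatic: T₂/T₁ = (P₂/P₁)^((γ−1)/γ) ⇒ T₂ = 527×(0.267)^0.400 = 311 K; V₂ = 5.93 L.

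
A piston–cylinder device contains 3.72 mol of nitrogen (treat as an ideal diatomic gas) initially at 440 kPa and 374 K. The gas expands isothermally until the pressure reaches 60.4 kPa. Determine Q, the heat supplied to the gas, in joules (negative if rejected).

V₁ = nRT₁/P₁ = 3.72×8.314×374/440 = 26.3 L.
Isothermal: T stays 374 K; PV = const ⇒ V₂ = 192 L, P₂ = 60.4 kPa.
ΔU = 0 (ideal gas, T constant).
W = nRT ln(V₂/V₁) = 3.72×8.314×374×ln(7.28) = 23000 J.
Q = ΔU + W = 23000 J.

23000 J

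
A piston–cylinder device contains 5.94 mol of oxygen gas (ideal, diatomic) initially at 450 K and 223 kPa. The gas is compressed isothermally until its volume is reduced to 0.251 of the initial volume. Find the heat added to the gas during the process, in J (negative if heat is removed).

-30700 J

V₁ = nRT₁/P₁ = 5.94×8.314×450/223 = 99.7 L.
Isothermal: T stays 450 K; PV = const ⇒ V₂ = 25.0 L, P₂ = 888 kPa.
ΔU = 0 (ideal gas, T constant).
W = nRT ln(V₂/V₁) = 5.94×8.314×450×ln(0.251) = -30700 J.
Q = ΔU + W = -30700 J.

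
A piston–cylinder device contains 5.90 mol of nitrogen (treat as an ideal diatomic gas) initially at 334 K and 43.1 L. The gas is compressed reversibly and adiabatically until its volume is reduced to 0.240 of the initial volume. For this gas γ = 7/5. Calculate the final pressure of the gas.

2800 kPa

P₁ = nRT₁/V₁ = 5.90×8.314×334/43.1 = 380 kPa.
Adiabatic: TV^(γ−1) = const ⇒ T₂ = 334×(4.17)^0.400 = 591 K; PV^γ = const ⇒ P₂ = 2800 kPa.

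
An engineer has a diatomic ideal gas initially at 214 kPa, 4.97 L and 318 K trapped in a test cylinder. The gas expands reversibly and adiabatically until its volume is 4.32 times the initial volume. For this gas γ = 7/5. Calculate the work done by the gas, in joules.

1180 J

n = P₁V₁/(RT₁) = 214×4.97/(8.314×318) = 0.402 mol.
Adiabatic: TV^(γ−1) = const ⇒ T₂ = 318×(0.231)^0.400 = 177 K; PV^γ = const ⇒ P₂ = 27.6 kPa.
ΔU = nCvΔT = 0.402×20.8×(177−318) = -1180 J.
Q = 0 for an adiabatic process, so W = −ΔU = 1180 J.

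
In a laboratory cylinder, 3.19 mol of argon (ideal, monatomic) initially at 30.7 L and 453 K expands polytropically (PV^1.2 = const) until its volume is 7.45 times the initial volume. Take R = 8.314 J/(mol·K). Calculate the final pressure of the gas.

P₁ = nRT₁/V₁ = 3.19×8.314×453/30.7 = 391 kPa.
Polytropic n=1.2: T₂ = T₁(V₁/V₂)^(n−1) = 453×(0.134)^0.20 = 303 K; P₂ = P₁(V₁/V₂)^n = 35.2 kPa.

35.2 kPa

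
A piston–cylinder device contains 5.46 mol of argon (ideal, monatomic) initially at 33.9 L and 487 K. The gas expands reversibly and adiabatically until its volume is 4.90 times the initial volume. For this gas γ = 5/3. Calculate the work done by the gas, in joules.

P₁ = nRT₁/V₁ = 5.46×8.314×487/33.9 = 652 kPa.
Adiabatic: TV^(γ−1) = const ⇒ T₂ = 487×(0.204)^0.667 = 169 K; PV^γ = const ⇒ P₂ = 46.1 kPa.
ΔU = nCvΔT = 5.46×12.5×(169−487) = -21700 J.
Q = 0 for an adiabatic process, so W = −ΔU = 21700 J.

21700 J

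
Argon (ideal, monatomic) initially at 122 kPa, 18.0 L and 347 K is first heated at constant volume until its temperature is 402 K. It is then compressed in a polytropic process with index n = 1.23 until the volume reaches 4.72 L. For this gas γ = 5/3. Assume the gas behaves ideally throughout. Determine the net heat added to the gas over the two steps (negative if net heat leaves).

n = P₁V₁/(RT₁) = 122×18.0/(8.314×347) = 0.761 mol.
Step 1 — Isochoric: V stays 18.0 L; P/T = const ⇒ T₂ = 402 K, P₂ = 141 kPa.
W = 0 (no volume change).
ΔU = nCvΔT = 0.761×12.5×(402−347) = 522 J.
Q = ΔU = 522 J.
State after step 1: P = 141 kPa, V = 18.0 L, T = 402 K.
Step 2 — Polytropic n=1.23: T₂ = T₁(V₁/V₂)^(n−1) = 402×(3.81)^0.23 = 547 K; P₂ = P₁(V₁/V₂)^n = 733 kPa.
W = (P₁V₁−P₂V₂)/(n−1) = (141×18.0−733×4.72)/0.23 = -3990 J.
ΔU = nCvΔT = 0.761×12.5×(547−402) = 1380 J.
Q = ΔU + W = -2610 J.
Net over both steps: W = -3990 J, Q = -2090 J, ΔU = 1900 J.

-2090 J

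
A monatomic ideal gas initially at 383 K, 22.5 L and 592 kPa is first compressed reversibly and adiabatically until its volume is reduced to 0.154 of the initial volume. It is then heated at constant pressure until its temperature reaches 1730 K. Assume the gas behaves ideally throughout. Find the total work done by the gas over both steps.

n = P₁V₁/(RT₁) = 592×22.5/(8.314×383) = 4.18 mol.
Step 1 — Adiabatic: TV^(γ−1) = const ⇒ T₂ = 383×(6.49)^0.667 = 1330 K; PV^γ = const ⇒ P₂ = 13400 kPa.
ΔU = nCvΔT = 4.18×12.5×(1330−383) = 49600 J.
Q = 0 for an adiabatic process, so W = −ΔU = -49600 J.
State after step 1: P = 13400 kPa, V = 3.46 L, T = 1330 K.
Step 2 — Isobaric: P stays 13400 kPa; V/T = const ⇒ T₂ = 1730 K, V₂ = 4.50 L.
W = PΔV = 13400×(4.50−3.46) kPa·L = 13800 J.
ΔU = nCvΔT = 4.18×12.5×(1730−1330) = 20700 J.
Q = ΔU + W = nCpΔT = 34500 J.
Net over both steps: W = -35800 J, Q = 34500 J, ΔU = 70300 J.

-35800 J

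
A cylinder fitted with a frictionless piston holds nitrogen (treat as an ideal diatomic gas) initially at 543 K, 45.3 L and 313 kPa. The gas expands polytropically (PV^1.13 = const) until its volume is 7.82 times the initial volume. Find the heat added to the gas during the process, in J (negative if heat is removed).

17300 J

n = P₁V₁/(RT₁) = 313×45.3/(8.314×543) = 3.14 mol.
Polytropic n=1.13: T₂ = T₁(V₁/V₂)^(n−1) = 543×(0.128)^0.13 = 416 K; P₂ = P₁(V₁/V₂)^n = 30.6 kPa.
W = (P₁V₁−P₂V₂)/(n−1) = (313×45.3−30.6×354)/0.13 = 25600 J.
ΔU = nCvΔT = 3.14×20.8×(416−543) = -8320 J.
Q = ΔU + W = 17300 J.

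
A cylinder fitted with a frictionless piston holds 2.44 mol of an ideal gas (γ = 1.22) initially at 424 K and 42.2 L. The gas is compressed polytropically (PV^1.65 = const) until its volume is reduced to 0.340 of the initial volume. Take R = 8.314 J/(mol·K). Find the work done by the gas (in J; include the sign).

-13400 J

P₁ = nRT₁/V₁ = 2.44×8.314×424/42.2 = 204 kPa.
Polytropic n=1.65: T₂ = T₁(V₁/V₂)^(n−1) = 424×(2.94)^0.65 = 855 K; P₂ = P₁(V₁/V₂)^n = 1210 kPa.
W = (P₁V₁−P₂V₂)/(n−1) = (204×42.2−1210×14.3)/0.65 = -13400 J.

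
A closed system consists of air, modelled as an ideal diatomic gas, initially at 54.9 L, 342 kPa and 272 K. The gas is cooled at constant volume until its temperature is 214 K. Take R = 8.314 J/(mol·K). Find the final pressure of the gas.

269 kPa

Isochoric: V stays 54.9 L; P/T = const ⇒ T₂ = 214 K, P₂ = 269 kPa.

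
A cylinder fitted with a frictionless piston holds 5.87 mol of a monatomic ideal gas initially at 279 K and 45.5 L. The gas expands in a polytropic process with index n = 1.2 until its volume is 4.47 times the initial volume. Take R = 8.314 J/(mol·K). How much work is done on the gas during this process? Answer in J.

-17600 J

P₁ = nRT₁/V₁ = 5.87×8.314×279/45.5 = 299 kPa.
Polytropic n=1.2: T₂ = T₁(V₁/V₂)^(n−1) = 279×(0.224)^0.20 = 207 K; P₂ = P₁(V₁/V₂)^n = 49.6 kPa.
W = (P₁V₁−P₂V₂)/(n−1) = (299×45.5−49.6×203)/0.20 = 17600 J.
Work done on the gas = −W_by = -17600 J.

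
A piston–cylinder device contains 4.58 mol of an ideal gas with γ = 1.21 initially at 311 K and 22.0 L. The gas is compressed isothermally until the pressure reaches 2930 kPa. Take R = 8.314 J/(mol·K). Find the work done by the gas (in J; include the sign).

P₁ = nRT₁/V₁ = 4.58×8.314×311/22.0 = 538 kPa.
Isothermal: T stays 311 K; PV = const ⇒ V₂ = 4.04 L, P₂ = 2930 kPa.
W = nRT ln(V₂/V₁) = 4.58×8.314×311×ln(0.184) = -20100 J.

-20100 J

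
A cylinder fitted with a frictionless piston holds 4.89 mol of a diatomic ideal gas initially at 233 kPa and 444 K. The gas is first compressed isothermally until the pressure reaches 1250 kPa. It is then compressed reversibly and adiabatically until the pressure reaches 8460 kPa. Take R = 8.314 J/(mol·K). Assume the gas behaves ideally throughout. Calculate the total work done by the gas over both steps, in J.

-63100 J

V₁ = nRT₁/P₁ = 4.89×8.314×444/233 = 77.5 L.
Step 1 — Isothermal: T stays 444 K; PV = const ⇒ V₂ = 14.4 L, P₂ = 1250 kPa.
ΔU = 0 (ideal gas, T constant).
W = nRT ln(V₂/V₁) = 4.89×8.314×444×ln(0.186) = -30300 J.
Q = ΔU + W = -30300 J.
State after step 1: P = 1250 kPa, V = 14.4 L, T = 444 K.
Step 2 — Adiabatic: T₂/T₁ = (P₂/P₁)^((γ−1)/γ) ⇒ T₂ = 444×(6.77)^0.286 = 767 K; V₂ = 3.68 L.
ΔU = nCvΔT = 4.89×20.8×(767−444) = 32800 J.
Q = 0 for an adiabatic process, so W = −ΔU = -32800 J.
Net over both steps: W = -63100 J, Q = -30300 J, ΔU = 32800 J.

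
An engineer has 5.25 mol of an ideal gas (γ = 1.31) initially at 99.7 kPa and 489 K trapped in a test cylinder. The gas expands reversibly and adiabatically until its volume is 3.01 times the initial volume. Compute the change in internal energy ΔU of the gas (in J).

-19900 J

V₁ = nRT₁/P₁ = 5.25×8.314×489/99.7 = 214 L.
Adiabatic: TV^(γ−1) = const ⇒ T₂ = 489×(0.332)^0.310 = 347 K; PV^γ = const ⇒ P₂ = 23.5 kPa.
For an ideal gas ΔU = nCvΔT with Cv = R/(γ−1) = 26.8 J/(mol·K).
ΔU = 5.25×26.8×(347−489) = -19900 J.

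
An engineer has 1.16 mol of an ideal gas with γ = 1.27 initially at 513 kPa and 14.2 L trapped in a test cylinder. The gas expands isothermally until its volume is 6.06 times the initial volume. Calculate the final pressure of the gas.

84.7 kPa

T₁ = P₁V₁/(nR) = 513×14.2/(1.16×8.314) = 755 K.
Isothermal: T stays 755 K; PV = const ⇒ V₂ = 86.1 L, P₂ = 84.7 kPa.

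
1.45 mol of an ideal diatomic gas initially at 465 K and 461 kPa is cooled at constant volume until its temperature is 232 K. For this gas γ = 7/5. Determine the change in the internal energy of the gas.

V₁ = nRT₁/P₁ = 1.45×8.314×465/461 = 12.2 L.
Isochoric: V stays 12.2 L; P/T = const ⇒ T₂ = 232 K, P₂ = 230 kPa.
For an ideal gas ΔU = nCvΔT with Cv = (5/2)R = 20.8 J/(mol·K).
ΔU = 1.45×20.8×(232−465) = -7020 J.

-7020 J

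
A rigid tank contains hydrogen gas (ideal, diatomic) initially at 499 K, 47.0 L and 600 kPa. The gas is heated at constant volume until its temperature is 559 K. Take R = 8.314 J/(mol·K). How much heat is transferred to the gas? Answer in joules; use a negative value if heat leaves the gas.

n = P₁V₁/(RT₁) = 600×47.0/(8.314×499) = 6.80 mol.
Isochoric: V stays 47.0 L; P/T = const ⇒ T₂ = 559 K, P₂ = 672 kPa.
W = 0 (no volume change).
ΔU = nCvΔT = 6.80×20.8×(559−499) = 8480 J.
Q = ΔU = 8480 J.

8480 J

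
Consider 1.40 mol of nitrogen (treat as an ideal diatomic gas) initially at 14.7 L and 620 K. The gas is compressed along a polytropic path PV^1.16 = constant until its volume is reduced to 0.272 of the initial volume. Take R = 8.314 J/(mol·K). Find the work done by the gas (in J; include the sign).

P₁ = nRT₁/V₁ = 1.40×8.314×620/14.7 = 491 kPa.
Polytropic n=1.16: T₂ = T₁(V₁/V₂)^(n−1) = 620×(3.68)^0.16 = 764 K; P₂ = P₁(V₁/V₂)^n = 2220 kPa.
W = (P₁V₁−P₂V₂)/(n−1) = (491×14.7−2220×4.00)/0.16 = -10400 J.

-10400 J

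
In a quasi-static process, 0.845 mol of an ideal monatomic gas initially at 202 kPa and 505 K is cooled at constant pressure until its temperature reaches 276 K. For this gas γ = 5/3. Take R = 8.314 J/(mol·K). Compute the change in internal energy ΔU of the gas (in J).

V₁ = nRT₁/P₁ = 0.845×8.314×505/202 = 17.6 L.
Isobaric: P stays 202 kPa; V/T = const ⇒ T₂ = 276 K, V₂ = 9.60 L.
For an ideal gas ΔU = nCvΔT with Cv = (3/2)R = 12.5 J/(mol·K).
ΔU = 0.845×12.5×(276−505) = -2410 J.

-2410 J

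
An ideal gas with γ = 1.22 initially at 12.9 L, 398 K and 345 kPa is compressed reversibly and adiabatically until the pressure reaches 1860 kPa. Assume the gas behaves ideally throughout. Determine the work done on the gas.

n = P₁V₁/(RT₁) = 345×12.9/(8.314×398) = 1.34 mol.
Adiabatic: T₂/T₁ = (P₂/P₁)^((γ−1)/γ) ⇒ T₂ = 398×(5.39)^0.180 = 539 K; V₂ = 3.24 L.
ΔU = nCvΔT = 1.34×37.8×(539−398) = 7180 J.
Q = 0 for an adiabatic process, so W = −ΔU = -7180 J.
Work done on the gas = −W_by = 7180 J.

7180 J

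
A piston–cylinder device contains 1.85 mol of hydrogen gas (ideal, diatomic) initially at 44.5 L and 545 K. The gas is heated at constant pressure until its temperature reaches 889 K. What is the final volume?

P₁ = nRT₁/V₁ = 1.85×8.314×545/44.5 = 188 kPa.
Isobaric: P stays 188 kPa; V/T = const ⇒ T₂ = 889 K, V₂ = 72.6 L.

72.6 L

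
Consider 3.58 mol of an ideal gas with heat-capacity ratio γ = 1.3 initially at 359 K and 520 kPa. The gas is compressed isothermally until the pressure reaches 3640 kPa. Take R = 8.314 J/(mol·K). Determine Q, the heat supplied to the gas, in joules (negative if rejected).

-20800 J

V₁ = nRT₁/P₁ = 3.58×8.314×359/520 = 20.5 L.
Isothermal: T stays 359 K; PV = const ⇒ V₂ = 2.94 L, P₂ = 3640 kPa.
ΔU = 0 (ideal gas, T constant).
W = nRT ln(V₂/V₁) = 3.58×8.314×359×ln(0.143) = -20800 J.
Q = ΔU + W = -20800 J.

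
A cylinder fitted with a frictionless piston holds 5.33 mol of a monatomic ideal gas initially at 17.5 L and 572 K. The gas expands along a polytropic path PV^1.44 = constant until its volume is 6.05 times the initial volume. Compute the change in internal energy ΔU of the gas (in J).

-20800 J

P₁ = nRT₁/V₁ = 5.33×8.314×572/17.5 = 1450 kPa.
Polytropic n=1.44: T₂ = T₁(V₁/V₂)^(n−1) = 572×(0.165)^0.44 = 259 K; P₂ = P₁(V₁/V₂)^n = 108 kPa.
For an ideal gas ΔU = nCvΔT with Cv = (3/2)R = 12.5 J/(mol·K).
ΔU = 5.33×12.5×(259−572) = -20800 J.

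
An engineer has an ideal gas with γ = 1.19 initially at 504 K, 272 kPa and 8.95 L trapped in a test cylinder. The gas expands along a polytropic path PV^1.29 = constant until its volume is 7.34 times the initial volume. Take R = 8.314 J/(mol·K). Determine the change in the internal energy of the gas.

n = P₁V₁/(RT₁) = 272×8.95/(8.314×504) = 0.581 mol.
Polytropic n=1.29: T₂ = T₁(V₁/V₂)^(n−1) = 504×(0.136)^0.29 = 283 K; P₂ = P₁(V₁/V₂)^n = 20.8 kPa.
For an ideal gas ΔU = nCvΔT with Cv = R/(γ−1) = 43.8 J/(mol·K).
ΔU = 0.581×43.8×(283−504) = -5620 J.

-5620 J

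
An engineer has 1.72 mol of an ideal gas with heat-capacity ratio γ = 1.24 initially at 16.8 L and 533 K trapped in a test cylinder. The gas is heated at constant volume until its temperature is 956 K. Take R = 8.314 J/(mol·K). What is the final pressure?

814 kPa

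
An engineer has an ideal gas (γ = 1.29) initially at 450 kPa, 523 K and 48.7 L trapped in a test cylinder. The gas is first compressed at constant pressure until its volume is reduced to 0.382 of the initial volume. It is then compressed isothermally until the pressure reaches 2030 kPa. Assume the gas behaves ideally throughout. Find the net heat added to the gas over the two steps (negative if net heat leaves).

-72900 J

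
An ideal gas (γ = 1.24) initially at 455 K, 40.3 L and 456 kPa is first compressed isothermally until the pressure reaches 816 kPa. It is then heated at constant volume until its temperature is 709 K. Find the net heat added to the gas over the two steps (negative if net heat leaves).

n = P₁V₁/(RT₁) = 456×40.3/(8.314×455) = 4.86 mol.
Step 1 — Isothermal: T stays 455 K; PV = const ⇒ V₂ = 22.5 L, P₂ = 816 kPa.
ΔU = 0 (ideal gas, T constant).
W = nRT ln(V₂/V₁) = 4.86×8.314×455×ln(0.559) = -10700 J.
Q = ΔU + W = -10700 J.
State after step 1: P = 816 kPa, V = 22.5 L, T = 455 K.
Step 2 — Isochoric: V stays 22.5 L; P/T = const ⇒ T₂ = 709 K, P₂ = 1270 kPa.
W = 0 (no volume change).
ΔU = nCvΔT = 4.86×34.6×(709−455) = 42700 J.
Q = ΔU = 42700 J.
Net over both steps: W = -10700 J, Q = 32100 J, ΔU = 42700 J.

32100 J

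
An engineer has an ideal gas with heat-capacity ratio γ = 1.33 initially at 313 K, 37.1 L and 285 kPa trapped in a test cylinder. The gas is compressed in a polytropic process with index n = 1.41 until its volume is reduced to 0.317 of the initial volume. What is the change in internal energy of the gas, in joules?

19300 J

n = P₁V₁/(RT₁) = 285×37.1/(8.314×313) = 4.06 mol.
Polytropic n=1.41: T₂ = T₁(V₁/V₂)^(n−1) = 313×(3.15)^0.41 = 501 K; P₂ = P₁(V₁/V₂)^n = 1440 kPa.
For an ideal gas ΔU = nCvΔT with Cv = R/(γ−1) = 25.2 J/(mol·K).
ΔU = 4.06×25.2×(501−313) = 19300 J.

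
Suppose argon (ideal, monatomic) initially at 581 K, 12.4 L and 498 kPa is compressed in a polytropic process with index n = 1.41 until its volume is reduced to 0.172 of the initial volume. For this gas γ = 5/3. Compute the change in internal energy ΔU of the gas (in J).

9800 J

n = P₁V₁/(RT₁) = 498×12.4/(8.314×581) = 1.28 mol.
Polytropic n=1.41: T₂ = T₁(V₁/V₂)^(n−1) = 581×(5.81)^0.41 = 1200 K; P₂ = P₁(V₁/V₂)^n = 5960 kPa.
For an ideal gas ΔU = nCvΔT with Cv = (3/2)R = 12.5 J/(mol·K).
ΔU = 1.28×12.5×(1200−581) = 9800 J.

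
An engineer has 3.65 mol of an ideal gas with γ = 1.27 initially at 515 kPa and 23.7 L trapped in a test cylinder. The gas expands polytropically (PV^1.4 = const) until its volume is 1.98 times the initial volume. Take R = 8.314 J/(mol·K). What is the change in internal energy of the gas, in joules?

T₁ = P₁V₁/(nR) = 515×23.7/(3.65×8.314) = 402 K.
Polytropic n=1.4: T₂ = T₁(V₁/V₂)^(n−1) = 402×(0.505)^0.40 = 306 K; P₂ = P₁(V₁/V₂)^n = 198 kPa.
For an ideal gas ΔU = nCvΔT with Cv = R/(γ−1) = 30.8 J/(mol·K).
ΔU = 3.65×30.8×(306−402) = -10800 J.

-10800 J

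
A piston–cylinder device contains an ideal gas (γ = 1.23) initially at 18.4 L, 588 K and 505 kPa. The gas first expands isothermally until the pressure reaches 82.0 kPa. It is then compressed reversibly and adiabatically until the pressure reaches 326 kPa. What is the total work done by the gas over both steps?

n = P₁V₁/(RT₁) = 505×18.4/(8.314×588) = 1.90 mol.
Step 1 — Isothermal: T stays 588 K; PV = const ⇒ V₂ = 113 L, P₂ = 82.0 kPa.
ΔU = 0 (ideal gas, T constant).
W = nRT ln(V₂/V₁) = 1.90×8.314×588×ln(6.16) = 16900 J.
Q = ΔU + W = 16900 J.
State after step 1: P = 82.0 kPa, V = 113 L, T = 588 K.
Step 2 — Adiabatic: T₂/T₁ = (P₂/P₁)^((γ−1)/γ) ⇒ T₂ = 588×(3.98)^0.187 = 761 K; V₂ = 36.9 L.
ΔU = nCvΔT = 1.90×36.1×(761−588) = 11900 J.
Q = 0 for an adiabatic process, so W = −ΔU = -11900 J.
Net over both steps: W = 5000 J, Q = 16900 J, ΔU = 11900 J.

5000 J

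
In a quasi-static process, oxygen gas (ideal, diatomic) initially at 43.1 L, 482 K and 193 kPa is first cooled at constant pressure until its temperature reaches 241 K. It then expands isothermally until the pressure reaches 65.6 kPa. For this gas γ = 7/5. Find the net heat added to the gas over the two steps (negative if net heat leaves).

n = P₁V₁/(RT₁) = 193×43.1/(8.314×482) = 2.08 mol.
Step 1 — Isobaric: P stays 193 kPa; V/T = const ⇒ T₂ = 241 K, V₂ = 21.6 L.
W = PΔV = 193×(21.6−43.1) kPa·L = -4160 J.
ΔU = nCvΔT = 2.08×20.8×(241−482) = -10400 J.
Q = ΔU + W = nCpΔT = -14600 J.
State after step 1: P = 193 kPa, V = 21.6 L, T = 241 K.
Step 2 — Isothermal: T stays 241 K; PV = const ⇒ V₂ = 63.4 L, P₂ = 65.6 kPa.
ΔU = 0 (ideal gas, T constant).
W = nRT ln(V₂/V₁) = 2.08×8.314×241×ln(2.94) = 4490 J.
Q = ΔU + W = 4490 J.
Net over both steps: W = 329 J, Q = -10100 J, ΔU = -10400 J.

-10100 J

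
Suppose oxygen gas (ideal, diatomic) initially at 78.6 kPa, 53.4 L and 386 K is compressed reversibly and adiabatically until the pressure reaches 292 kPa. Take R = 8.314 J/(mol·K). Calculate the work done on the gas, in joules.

n = P₁V₁/(RT₁) = 78.6×53.4/(8.314×386) = 1.31 mol.
Adiabatic: T₂/T₁ = (P₂/P₁)^((γ−1)/γ) ⇒ T₂ = 386×(3.72)^0.286 = 562 K; V₂ = 20.9 L.
ΔU = nCvΔT = 1.31×20.8×(562−386) = 4770 J.
Q = 0 for an adiabatic process, so W = −ΔU = -4770 J.
Work done on the gas = −W_by = 4770 J.

4770 J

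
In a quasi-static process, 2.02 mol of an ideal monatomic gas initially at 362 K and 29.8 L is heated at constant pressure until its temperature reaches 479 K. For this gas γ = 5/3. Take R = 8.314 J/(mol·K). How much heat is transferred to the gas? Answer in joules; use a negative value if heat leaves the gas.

4910 J

P₁ = nRT₁/V₁ = 2.02×8.314×362/29.8 = 204 kPa.
Isobaric: P stays 204 kPa; V/T = const ⇒ T₂ = 479 K, V₂ = 39.4 L.
W = PΔV = 204×(39.4−29.8) kPa·L = 1960 J.
ΔU = nCvΔT = 2.02×12.5×(479−362) = 2950 J.
Q = ΔU + W = nCpΔT = 4910 J.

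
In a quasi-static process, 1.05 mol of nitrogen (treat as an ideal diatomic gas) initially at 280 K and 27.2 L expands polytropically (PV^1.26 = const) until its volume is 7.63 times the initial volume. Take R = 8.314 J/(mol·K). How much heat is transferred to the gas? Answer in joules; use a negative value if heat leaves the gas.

1350 J

P₁ = nRT₁/V₁ = 1.05×8.314×280/27.2 = 89.9 kPa.
Polytropic n=1.26: T₂ = T₁(V₁/V₂)^(n−1) = 280×(0.131)^0.26 = 165 K; P₂ = P₁(V₁/V₂)^n = 6.94 kPa.
W = (P₁V₁−P₂V₂)/(n−1) = (89.9×27.2−6.94×208)/0.26 = 3860 J.
ΔU = nCvΔT = 1.05×20.8×(165−280) = -2510 J.
Q = ΔU + W = 1350 J.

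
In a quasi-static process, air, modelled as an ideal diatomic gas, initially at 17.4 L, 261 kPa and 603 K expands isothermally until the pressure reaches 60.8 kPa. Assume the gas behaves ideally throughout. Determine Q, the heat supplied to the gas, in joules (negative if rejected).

n = P₁V₁/(RT₁) = 261×17.4/(8.314×603) = 0.906 mol.
Isothermal: T stays 603 K; PV = const ⇒ V₂ = 74.7 L, P₂ = 60.8 kPa.
ΔU = 0 (ideal gas, T constant).
W = nRT ln(V₂/V₁) = 0.906×8.314×603×ln(4.29) = 6620 J.
Q = ΔU + W = 6620 J.

6620 J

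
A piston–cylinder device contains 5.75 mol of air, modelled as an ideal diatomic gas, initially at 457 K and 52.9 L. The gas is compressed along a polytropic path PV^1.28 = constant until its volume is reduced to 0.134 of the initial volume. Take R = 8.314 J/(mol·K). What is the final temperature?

802 K

P₁ = nRT₁/V₁ = 5.75×8.314×457/52.9 = 413 kPa.
Polytropic n=1.28: T₂ = T₁(V₁/V₂)^(n−1) = 457×(7.46)^0.28 = 802 K; P₂ = P₁(V₁/V₂)^n = 5410 kPa.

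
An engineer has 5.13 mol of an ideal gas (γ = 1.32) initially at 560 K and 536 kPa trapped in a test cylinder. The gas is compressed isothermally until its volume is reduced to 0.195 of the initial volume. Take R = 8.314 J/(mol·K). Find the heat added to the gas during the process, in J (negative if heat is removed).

-39000 J

V₁ = nRT₁/P₁ = 5.13×8.314×560/536 = 44.6 L.
Isothermal: T stays 560 K; PV = const ⇒ V₂ = 8.69 L, P₂ = 2750 kPa.
ΔU = 0 (ideal gas, T constant).
W = nRT ln(V₂/V₁) = 5.13×8.314×560×ln(0.195) = -39000 J.
Q = ΔU + W = -39000 J.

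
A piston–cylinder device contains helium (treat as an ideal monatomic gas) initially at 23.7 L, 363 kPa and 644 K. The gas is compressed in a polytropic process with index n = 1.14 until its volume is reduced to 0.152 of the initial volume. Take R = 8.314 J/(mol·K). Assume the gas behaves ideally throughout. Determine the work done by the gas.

-18500 J

n = P₁V₁/(RT₁) = 363×23.7/(8.314×644) = 1.61 mol.
Polytropic n=1.14: T₂ = T₁(V₁/V₂)^(n−1) = 644×(6.58)^0.14 = 838 K; P₂ = P₁(V₁/V₂)^n = 3110 kPa.
W = (P₁V₁−P₂V₂)/(n−1) = (363×23.7−3110×3.60)/0.14 = -18500 J.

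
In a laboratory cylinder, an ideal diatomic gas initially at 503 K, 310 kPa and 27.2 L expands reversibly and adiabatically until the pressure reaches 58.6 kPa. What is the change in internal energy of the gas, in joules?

-7980 J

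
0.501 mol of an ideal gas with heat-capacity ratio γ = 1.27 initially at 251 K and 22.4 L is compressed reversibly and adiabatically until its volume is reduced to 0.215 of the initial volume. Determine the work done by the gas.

P₁ = nRT₁/V₁ = 0.501×8.314×251/22.4 = 46.7 kPa.
Adiabatic: TV^(γ−1) = const ⇒ T₂ = 251×(4.65)^0.270 = 380 K; PV^γ = const ⇒ P₂ = 329 kPa.
ΔU = nCvΔT = 0.501×30.8×(380−251) = 1990 J.
Q = 0 for an adiabatic process, so W = −ΔU = -1990 J.

-1990 J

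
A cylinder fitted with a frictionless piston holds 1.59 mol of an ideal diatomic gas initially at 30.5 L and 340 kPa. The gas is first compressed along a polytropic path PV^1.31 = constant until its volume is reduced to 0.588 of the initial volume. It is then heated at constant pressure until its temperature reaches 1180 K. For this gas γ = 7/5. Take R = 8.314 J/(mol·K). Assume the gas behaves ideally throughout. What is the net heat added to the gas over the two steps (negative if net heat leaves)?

T₁ = P₁V₁/(nR) = 340×30.5/(1.59×8.314) = 784 K.
Step 1 — Polytropic n=1.31: T₂ = T₁(V₁/V₂)^(n−1) = 784×(1.70)^0.31 = 925 K; P₂ = P₁(V₁/V₂)^n = 682 kPa.
W = (P₁V₁−P₂V₂)/(n−1) = (340×30.5−682×17.9)/0.31 = -5990 J.
ΔU = nCvΔT = 1.59×20.8×(925−784) = 4640 J.
Q = ΔU + W = -1350 J.
State after step 1: P = 682 kPa, V = 17.9 L, T = 925 K.
Step 2 — Isobaric: P stays 682 kPa; V/T = const ⇒ T₂ = 1180 K, V₂ = 22.9 L.
W = PΔV = 682×(22.9−17.9) kPa·L = 3370 J.
ΔU = nCvΔT = 1.59×20.8×(1180−925) = 8430 J.
Q = ΔU + W = nCpΔT = 11800 J.
Net over both steps: W = -2610 J, Q = 10500 J, ΔU = 13100 J.

10500 J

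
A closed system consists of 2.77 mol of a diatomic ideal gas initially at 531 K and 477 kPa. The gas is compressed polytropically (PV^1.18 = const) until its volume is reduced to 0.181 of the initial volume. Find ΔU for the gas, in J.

11000 J

V₁ = nRT₁/P₁ = 2.77×8.314×531/477 = 25.6 L.
Polytropic n=1.18: T₂ = T₁(V₁/V₂)^(n−1) = 531×(5.52)^0.18 = 722 K; P₂ = P₁(V₁/V₂)^n = 3580 kPa.
For an ideal gas ΔU = nCvΔT with Cv = (5/2)R = 20.8 J/(mol·K).
ΔU = 2.77×20.8×(722−531) = 11000 J.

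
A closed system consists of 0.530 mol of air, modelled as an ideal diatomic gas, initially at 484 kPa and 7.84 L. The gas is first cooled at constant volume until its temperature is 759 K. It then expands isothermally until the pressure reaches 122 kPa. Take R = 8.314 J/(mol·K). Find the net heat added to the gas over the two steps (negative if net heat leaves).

T₁ = P₁V₁/(nR) = 484×7.84/(0.530×8.314) = 861 K.
Step 1 — Isochoric: V stays 7.84 L; P/T = const ⇒ T₂ = 759 K, P₂ = 427 kPa.
W = 0 (no volume change).
ΔU = nCvΔT = 0.530×20.8×(759−861) = -1130 J.
Q = ΔU = -1130 J.
State after step 1: P = 427 kPa, V = 7.84 L, T = 759 K.
Step 2 — Isothermal: T stays 759 K; PV = const ⇒ V₂ = 27.4 L, P₂ = 122 kPa.
ΔU = 0 (ideal gas, T constant).
W = nRT ln(V₂/V₁) = 0.530×8.314×759×ln(3.50) = 4190 J.
Q = ΔU + W = 4190 J.
Net over both steps: W = 4190 J, Q = 3060 J, ΔU = -1130 J.

3060 J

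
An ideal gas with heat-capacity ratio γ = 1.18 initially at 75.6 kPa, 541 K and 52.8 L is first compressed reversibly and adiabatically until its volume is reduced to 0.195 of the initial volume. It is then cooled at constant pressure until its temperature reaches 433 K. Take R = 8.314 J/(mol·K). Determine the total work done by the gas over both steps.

-9750 J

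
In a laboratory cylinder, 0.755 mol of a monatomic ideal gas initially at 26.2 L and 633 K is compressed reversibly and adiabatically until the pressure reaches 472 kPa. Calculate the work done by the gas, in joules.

P₁ = nRT₁/V₁ = 0.755×8.314×633/26.2 = 152 kPa.
Adiabatic: T₂/T₁ = (P₂/P₁)^((γ−1)/γ) ⇒ T₂ = 633×(3.11)^0.400 = 997 K; V₂ = 13.3 L.
ΔU = nCvΔT = 0.755×12.5×(997−633) = 3430 J.
Q = 0 for an adiabatic process, so W = −ΔU = -3430 J.

-3430 J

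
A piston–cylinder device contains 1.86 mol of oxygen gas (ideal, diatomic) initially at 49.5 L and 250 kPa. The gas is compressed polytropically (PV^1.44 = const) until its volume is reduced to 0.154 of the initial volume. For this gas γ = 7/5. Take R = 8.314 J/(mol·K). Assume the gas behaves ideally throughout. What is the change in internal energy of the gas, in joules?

T₁ = P₁V₁/(nR) = 250×49.5/(1.86×8.314) = 800 K.
Polytropic n=1.44: T₂ = T₁(V₁/V₂)^(n−1) = 800×(6.49)^0.44 = 1820 K; P₂ = P₁(V₁/V₂)^n = 3700 kPa.
For an ideal gas ΔU = nCvΔT with Cv = (5/2)R = 20.8 J/(mol·K).
ΔU = 1.86×20.8×(1820−800) = 39500 J.

39500 J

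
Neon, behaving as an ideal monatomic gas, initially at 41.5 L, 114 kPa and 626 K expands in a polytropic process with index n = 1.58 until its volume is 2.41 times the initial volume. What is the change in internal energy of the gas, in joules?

n = P₁V₁/(RT₁) = 114×41.5/(8.314×626) = 0.909 mol.
Polytropic n=1.58: T₂ = T₁(V₁/V₂)^(n−1) = 626×(0.415)^0.58 = 376 K; P₂ = P₁(V₁/V₂)^n = 28.4 kPa.
For an ideal gas ΔU = nCvΔT with Cv = (3/2)R = 12.5 J/(mol·K).
ΔU = 0.909×12.5×(376−626) = -2840 J.

-2840 J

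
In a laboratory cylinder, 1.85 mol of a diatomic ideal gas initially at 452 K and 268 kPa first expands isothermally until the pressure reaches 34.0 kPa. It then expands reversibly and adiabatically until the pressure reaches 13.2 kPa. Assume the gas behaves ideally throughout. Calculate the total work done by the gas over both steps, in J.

18500 J

V₁ = nRT₁/P₁ = 1.85×8.314×452/268 = 25.9 L.
Step 1 — Isothermal: T stays 452 K; PV = const ⇒ V₂ = 204 L, P₂ = 34.0 kPa.
ΔU = 0 (ideal gas, T constant).
W = nRT ln(V₂/V₁) = 1.85×8.314×452×ln(7.88) = 14400 J.
Q = ΔU + W = 14400 J.
State after step 1: P = 34.0 kPa, V = 204 L, T = 452 K.
Step 2 — Adiabatic: T₂/T₁ = (P₂/P₁)^((γ−1)/γ) ⇒ T₂ = 452×(0.388)^0.286 = 345 K; V₂ = 402 L.
ΔU = nCvΔT = 1.85×20.8×(345−452) = -4120 J.
Q = 0 for an adiabatic process, so W = −ΔU = 4120 J.
Net over both steps: W = 18500 J, Q = 14400 J, ΔU = -4120 J.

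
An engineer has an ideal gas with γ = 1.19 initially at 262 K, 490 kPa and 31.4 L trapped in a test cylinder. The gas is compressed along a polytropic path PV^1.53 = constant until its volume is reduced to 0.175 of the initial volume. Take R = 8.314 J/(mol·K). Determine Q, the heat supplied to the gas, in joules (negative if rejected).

78900 J

n = P₁V₁/(RT₁) = 490×31.4/(8.314×262) = 7.06 mol.
Polytropic n=1.53: T₂ = T₁(V₁/V₂)^(n−1) = 262×(5.71)^0.53 = 660 K; P₂ = P₁(V₁/V₂)^n = 7050 kPa.
W = (P₁V₁−P₂V₂)/(n−1) = (490×31.4−7050×5.49)/0.53 = -44100 J.
ΔU = nCvΔT = 7.06×43.8×(660−262) = 123000 J.
Q = ΔU + W = 78900 J.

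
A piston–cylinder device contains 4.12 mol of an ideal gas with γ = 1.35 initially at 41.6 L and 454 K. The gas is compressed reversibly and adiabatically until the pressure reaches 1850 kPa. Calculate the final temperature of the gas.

687 K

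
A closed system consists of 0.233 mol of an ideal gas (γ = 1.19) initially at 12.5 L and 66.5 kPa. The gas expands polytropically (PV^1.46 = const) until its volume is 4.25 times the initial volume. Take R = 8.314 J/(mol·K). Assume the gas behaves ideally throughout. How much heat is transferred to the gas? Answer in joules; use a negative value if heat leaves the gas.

T₁ = P₁V₁/(nR) = 66.5×12.5/(0.233×8.314) = 429 K.
Polytropic n=1.46: T₂ = T₁(V₁/V₂)^(n−1) = 429×(0.235)^0.46 = 221 K; P₂ = P₁(V₁/V₂)^n = 8.04 kPa.
W = (P₁V₁−P₂V₂)/(n−1) = (66.5×12.5−8.04×53.1)/0.46 = 878 J.
ΔU = nCvΔT = 0.233×43.8×(221−429) = -2130 J.
Q = ΔU + W = -1250 J.

-1250 J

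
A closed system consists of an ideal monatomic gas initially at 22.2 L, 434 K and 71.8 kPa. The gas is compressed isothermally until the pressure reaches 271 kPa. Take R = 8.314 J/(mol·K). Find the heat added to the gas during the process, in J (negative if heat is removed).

n = P₁V₁/(RT₁) = 71.8×22.2/(8.314×434) = 0.442 mol.
Isothermal: T stays 434 K; PV = const ⇒ V₂ = 5.88 L, P₂ = 271 kPa.
ΔU = 0 (ideal gas, T constant).
W = nRT ln(V₂/V₁) = 0.442×8.314×434×ln(0.265) = -2120 J.
Q = ΔU + W = -2120 J.

-2120 J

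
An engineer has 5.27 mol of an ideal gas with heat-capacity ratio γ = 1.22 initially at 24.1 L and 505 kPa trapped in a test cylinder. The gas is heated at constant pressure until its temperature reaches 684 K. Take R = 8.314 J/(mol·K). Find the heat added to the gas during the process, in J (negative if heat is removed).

98700 J

T₁ = P₁V₁/(nR) = 505×24.1/(5.27×8.314) = 278 K.
Isobaric: P stays 505 kPa; V/T = const ⇒ T₂ = 684 K, V₂ = 59.3 L.
W = PΔV = 505×(59.3−24.1) kPa·L = 17800 J.
ΔU = nCvΔT = 5.27×37.8×(684−278) = 80900 J.
Q = ΔU + W = nCpΔT = 98700 J.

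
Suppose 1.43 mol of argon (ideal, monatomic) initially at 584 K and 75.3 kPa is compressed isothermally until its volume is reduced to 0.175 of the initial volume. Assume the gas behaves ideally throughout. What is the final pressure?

V₁ = nRT₁/P₁ = 1.43×8.314×584/75.3 = 92.2 L.
Isothermal: T stays 584 K; PV = const ⇒ V₂ = 16.1 L, P₂ = 430 kPa.

430 kPa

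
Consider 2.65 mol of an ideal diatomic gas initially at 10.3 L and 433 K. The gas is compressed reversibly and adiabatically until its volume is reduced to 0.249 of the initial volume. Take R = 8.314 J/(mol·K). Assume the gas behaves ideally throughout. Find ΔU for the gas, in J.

P₁ = nRT₁/V₁ = 2.65×8.314×433/10.3 = 926 kPa.
Adiabatic: TV^(γ−1) = const ⇒ T₂ = 433×(4.02)^0.400 = 755 K; PV^γ = const ⇒ P₂ = 6490 kPa.
For an ideal gas ΔU = nCvΔT with Cv = (5/2)R = 20.8 J/(mol·K).
ΔU = 2.65×20.8×(755−433) = 17700 J.

17700 J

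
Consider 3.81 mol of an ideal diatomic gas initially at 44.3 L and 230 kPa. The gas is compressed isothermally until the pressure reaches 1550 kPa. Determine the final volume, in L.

6.57 L

T₁ = P₁V₁/(nR) = 230×44.3/(3.81×8.314) = 322 K.
Isothermal: T stays 322 K; PV = const ⇒ V₂ = 6.57 L, P₂ = 1550 kPa.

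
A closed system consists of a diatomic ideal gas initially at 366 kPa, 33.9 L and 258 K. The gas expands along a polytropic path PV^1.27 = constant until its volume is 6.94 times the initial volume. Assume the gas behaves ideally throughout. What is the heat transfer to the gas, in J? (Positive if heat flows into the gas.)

6080 J

n = P₁V₁/(RT₁) = 366×33.9/(8.314×258) = 5.78 mol.
Polytropic n=1.27: T₂ = T₁(V₁/V₂)^(n−1) = 258×(0.144)^0.27 = 153 K; P₂ = P₁(V₁/V₂)^n = 31.3 kPa.
W = (P₁V₁−P₂V₂)/(n−1) = (366×33.9−31.3×235)/0.27 = 18700 J.
ΔU = nCvΔT = 5.78×20.8×(153−258) = -12600 J.
Q = ΔU + W = 6080 J.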